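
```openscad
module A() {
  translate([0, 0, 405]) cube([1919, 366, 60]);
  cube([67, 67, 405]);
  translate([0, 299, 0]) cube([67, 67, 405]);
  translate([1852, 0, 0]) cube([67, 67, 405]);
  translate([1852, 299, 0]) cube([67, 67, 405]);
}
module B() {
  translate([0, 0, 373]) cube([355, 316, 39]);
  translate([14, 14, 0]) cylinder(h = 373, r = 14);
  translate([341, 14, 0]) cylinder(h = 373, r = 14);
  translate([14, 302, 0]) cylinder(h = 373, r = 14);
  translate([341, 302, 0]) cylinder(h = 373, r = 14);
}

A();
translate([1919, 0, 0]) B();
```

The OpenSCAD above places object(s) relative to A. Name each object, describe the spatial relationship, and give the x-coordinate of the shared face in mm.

The bench's +x face and the stool's −x face are both at x = 1919 mm.

A is a bench. B is a stool. The stool is against the bench's +x side, with their −y faces flush. The x-coordinate of the shared face is 1919 mm.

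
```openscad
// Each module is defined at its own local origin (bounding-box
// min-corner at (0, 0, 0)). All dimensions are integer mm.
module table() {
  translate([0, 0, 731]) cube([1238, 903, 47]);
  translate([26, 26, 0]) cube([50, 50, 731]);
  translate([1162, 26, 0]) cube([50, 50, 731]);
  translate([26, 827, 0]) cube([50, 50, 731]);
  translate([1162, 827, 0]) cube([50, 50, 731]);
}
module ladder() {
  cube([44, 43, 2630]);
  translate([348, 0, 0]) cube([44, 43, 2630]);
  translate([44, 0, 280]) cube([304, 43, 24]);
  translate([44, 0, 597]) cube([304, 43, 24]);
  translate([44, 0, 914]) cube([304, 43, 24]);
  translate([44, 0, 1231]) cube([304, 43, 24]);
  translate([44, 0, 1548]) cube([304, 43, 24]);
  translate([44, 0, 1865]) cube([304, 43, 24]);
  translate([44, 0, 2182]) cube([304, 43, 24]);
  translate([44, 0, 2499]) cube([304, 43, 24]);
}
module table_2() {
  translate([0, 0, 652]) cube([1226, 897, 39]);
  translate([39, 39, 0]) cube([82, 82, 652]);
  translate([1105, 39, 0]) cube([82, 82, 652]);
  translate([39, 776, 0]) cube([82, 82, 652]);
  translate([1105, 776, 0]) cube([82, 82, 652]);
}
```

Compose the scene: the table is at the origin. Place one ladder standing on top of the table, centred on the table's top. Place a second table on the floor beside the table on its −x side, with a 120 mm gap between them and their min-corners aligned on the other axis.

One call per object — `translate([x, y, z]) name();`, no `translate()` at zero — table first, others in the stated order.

table();
translate([423, 430, 778]) ladder();
translate([-1346, 0, 0]) table_2();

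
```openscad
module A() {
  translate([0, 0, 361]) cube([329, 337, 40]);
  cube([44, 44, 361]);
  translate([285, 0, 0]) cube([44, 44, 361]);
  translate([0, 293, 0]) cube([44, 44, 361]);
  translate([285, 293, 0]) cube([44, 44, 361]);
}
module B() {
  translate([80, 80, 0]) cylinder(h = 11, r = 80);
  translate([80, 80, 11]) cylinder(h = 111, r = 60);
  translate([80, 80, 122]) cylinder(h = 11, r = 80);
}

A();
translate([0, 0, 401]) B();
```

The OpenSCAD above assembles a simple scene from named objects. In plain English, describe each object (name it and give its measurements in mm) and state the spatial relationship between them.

A is a four-legged stool. The seat is 329×337 mm, 40 mm thick, top at z = 401 mm. It stands on four square legs, each 44×44 mm in cross-section, from z = 0 to the seat underside, each flush with a corner of the seat.

B is a spool: two coaxial disc flanges of radius 80 mm and thickness 11 mm, joined by a core cylinder of radius 60 mm and height 111 mm. The lower flange rests on z = 0 and the three cylinders share a vertical axis.

The spool is on top of the stool.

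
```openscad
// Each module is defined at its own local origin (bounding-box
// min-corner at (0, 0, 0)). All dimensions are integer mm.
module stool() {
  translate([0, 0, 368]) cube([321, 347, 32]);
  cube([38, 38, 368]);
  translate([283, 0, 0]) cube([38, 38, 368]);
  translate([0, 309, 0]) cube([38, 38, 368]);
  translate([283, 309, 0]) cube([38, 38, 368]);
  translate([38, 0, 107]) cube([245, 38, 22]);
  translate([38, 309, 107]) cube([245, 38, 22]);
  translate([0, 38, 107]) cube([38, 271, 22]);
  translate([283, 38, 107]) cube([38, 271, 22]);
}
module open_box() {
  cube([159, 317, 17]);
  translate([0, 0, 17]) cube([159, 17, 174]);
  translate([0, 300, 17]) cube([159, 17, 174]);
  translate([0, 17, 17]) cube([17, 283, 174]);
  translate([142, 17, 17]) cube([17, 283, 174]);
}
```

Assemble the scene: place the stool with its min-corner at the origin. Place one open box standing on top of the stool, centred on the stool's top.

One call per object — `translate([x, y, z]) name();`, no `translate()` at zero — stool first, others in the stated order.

stool();
translate([81, 15, 400]) open_box();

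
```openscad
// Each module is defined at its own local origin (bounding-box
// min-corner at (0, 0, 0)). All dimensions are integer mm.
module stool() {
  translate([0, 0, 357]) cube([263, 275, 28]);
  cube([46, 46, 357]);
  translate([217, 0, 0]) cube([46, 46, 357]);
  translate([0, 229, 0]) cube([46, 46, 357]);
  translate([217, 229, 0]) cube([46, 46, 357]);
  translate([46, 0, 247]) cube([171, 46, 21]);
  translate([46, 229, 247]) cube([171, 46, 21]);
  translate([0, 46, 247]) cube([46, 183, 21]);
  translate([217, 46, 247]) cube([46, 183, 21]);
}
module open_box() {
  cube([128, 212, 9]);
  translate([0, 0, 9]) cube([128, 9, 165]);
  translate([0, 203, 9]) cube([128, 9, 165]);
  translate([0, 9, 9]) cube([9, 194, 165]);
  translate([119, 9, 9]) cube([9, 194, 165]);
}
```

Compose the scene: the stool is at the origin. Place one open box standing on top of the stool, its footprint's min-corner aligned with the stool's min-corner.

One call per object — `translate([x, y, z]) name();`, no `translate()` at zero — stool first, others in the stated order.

stool();
translate([0, 0, 385]) open_box();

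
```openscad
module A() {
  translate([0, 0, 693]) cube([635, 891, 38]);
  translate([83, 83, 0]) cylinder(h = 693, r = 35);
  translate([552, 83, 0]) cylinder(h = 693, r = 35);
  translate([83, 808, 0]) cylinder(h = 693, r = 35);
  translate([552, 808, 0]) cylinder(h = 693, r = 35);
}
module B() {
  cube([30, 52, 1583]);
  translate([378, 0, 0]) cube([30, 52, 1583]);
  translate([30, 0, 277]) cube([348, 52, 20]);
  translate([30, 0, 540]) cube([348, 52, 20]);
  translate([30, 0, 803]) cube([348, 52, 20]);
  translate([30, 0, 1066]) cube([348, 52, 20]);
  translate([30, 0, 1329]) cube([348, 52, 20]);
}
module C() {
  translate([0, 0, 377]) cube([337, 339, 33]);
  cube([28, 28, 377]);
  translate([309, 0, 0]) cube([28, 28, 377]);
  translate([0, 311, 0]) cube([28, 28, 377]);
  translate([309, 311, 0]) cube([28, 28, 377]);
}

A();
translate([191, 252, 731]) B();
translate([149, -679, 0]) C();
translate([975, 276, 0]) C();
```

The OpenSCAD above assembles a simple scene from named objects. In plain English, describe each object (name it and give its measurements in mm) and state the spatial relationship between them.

A is a table with a 635×891 mm rectangular top, 38 mm thick, top surface at z = 731 mm, supported by four round legs of 70 mm diameter, each leg's bounding box inset 48 mm from the nearest pair of top edges, running from the floor.

B is a wooden ladder with two side rails of 30×52 mm section and 1583 mm height, set 408 mm apart overall. Between them run 5 rectangular rungs (52 mm deep, 20 mm thick), front faces flush with the rails' −y face. The bottom of the first rung is 277 mm above the floor and each subsequent rung is 263 mm higher than the one below.

C is a four-legged stool. The seat is a 337×339×33 mm slab whose top surface is at z = 410 mm; four square legs, each 28×28 mm in cross-section, run from the floor (z = 0) to the underside of the seat, each flush with a corner of the seat.

The ladder is on top of the table. Two stools sit around the table at the −y, +x sides.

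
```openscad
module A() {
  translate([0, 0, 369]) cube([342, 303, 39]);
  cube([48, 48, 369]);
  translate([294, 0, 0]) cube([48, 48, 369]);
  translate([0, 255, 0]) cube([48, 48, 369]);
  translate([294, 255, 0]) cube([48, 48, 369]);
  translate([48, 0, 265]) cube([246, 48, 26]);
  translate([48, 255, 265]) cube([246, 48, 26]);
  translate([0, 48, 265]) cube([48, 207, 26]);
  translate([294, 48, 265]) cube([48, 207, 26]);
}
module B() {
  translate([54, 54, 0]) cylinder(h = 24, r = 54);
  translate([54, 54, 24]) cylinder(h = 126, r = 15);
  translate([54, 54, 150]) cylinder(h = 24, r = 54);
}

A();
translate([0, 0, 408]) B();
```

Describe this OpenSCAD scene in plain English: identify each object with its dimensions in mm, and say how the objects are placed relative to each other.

A is a four-legged stool. The seat is a 342×303×39 mm slab whose top surface is at z = 408 mm; four square legs, each 48×48 mm in cross-section, run from the floor (z = 0) to the underside of the seat, each flush with a corner of the seat. Four stretchers, 48 mm wide and 26 mm tall, connect adjacent legs with their undersides at z = 265 mm, each running between the inner faces of the legs it joins and aligned with the legs' outer faces on the other axis.

B is a spool: two coaxial disc flanges of radius 54 mm and thickness 24 mm, joined by a core cylinder of radius 15 mm and height 126 mm. The lower flange rests on z = 0 and the three cylinders share a vertical axis.

The spool is on top of the stool.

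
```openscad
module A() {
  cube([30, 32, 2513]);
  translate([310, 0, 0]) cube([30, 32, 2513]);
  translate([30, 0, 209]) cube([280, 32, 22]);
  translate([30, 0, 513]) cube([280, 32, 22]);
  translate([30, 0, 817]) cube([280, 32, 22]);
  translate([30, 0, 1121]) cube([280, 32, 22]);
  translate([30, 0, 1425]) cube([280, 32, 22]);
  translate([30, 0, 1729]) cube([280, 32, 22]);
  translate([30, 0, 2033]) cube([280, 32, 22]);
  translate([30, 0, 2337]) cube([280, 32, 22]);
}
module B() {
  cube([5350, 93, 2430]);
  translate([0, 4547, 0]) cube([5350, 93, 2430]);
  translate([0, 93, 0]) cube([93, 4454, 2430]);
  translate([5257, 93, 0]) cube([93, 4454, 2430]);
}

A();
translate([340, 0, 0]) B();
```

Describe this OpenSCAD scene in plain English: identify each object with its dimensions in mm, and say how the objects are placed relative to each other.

A is a straight ladder. Two 30×32 mm vertical rails, 2513 mm tall, stand 340 mm apart (outside-to-outside) with their front faces coplanar on the −y side. 8 rungs, each 32 mm deep and 22 mm tall, span between the inner faces of the rails, front faces flush with the rails. The lowest rung's underside is at z = 209 mm and rungs are spaced 304 mm apart (underside to underside).

B is a box-shaped house frame (walls only): outside footprint 5350×4640 mm, wall height 2430 mm, wall thickness 93 mm. The two y-facing walls run the full x-width; the two x-facing walls fit between the inner faces of the y-facing walls.

The house frame is against the ladder's +x side, with their −y faces flush.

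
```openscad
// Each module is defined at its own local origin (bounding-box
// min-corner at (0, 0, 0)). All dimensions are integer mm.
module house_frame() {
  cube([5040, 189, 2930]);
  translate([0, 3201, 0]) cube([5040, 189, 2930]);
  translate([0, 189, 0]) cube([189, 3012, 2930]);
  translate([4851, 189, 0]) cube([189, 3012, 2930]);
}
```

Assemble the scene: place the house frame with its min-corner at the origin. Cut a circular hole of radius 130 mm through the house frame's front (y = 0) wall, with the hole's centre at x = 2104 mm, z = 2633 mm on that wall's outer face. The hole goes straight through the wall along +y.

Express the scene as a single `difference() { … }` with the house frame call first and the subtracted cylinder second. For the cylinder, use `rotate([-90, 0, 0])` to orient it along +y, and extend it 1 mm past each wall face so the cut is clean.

difference() {
  house_frame();
  translate([2104, -1, 2633]) rotate([-90, 0, 0]) cylinder(h = 191, r = 130);
}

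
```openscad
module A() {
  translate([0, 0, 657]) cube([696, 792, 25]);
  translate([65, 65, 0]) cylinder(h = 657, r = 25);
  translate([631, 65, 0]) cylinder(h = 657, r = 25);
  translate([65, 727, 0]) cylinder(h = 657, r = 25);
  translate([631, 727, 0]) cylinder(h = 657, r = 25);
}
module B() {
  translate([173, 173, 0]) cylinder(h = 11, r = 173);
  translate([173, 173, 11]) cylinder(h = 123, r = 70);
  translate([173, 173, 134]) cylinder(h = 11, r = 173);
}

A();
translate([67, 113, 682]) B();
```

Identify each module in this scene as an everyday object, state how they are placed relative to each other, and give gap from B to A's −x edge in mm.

The spool's min-x is at 67; the table's min-x is 0; gap = 67 mm.

A is a table. B is a spool. The spool is on top of the table. The gap from the spool to the table's −x edge is 67 mm.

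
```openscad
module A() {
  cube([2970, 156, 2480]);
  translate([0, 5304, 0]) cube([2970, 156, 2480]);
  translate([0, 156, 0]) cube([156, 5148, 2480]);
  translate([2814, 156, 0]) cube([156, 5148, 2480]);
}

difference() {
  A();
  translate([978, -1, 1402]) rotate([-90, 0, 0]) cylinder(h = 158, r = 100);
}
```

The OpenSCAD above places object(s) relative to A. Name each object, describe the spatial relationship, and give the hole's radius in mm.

The subtracted cylinder has r = 100 mm.

A is a house frame. The house frame has a circular hole through its front wall. The hole's radius is 100 mm.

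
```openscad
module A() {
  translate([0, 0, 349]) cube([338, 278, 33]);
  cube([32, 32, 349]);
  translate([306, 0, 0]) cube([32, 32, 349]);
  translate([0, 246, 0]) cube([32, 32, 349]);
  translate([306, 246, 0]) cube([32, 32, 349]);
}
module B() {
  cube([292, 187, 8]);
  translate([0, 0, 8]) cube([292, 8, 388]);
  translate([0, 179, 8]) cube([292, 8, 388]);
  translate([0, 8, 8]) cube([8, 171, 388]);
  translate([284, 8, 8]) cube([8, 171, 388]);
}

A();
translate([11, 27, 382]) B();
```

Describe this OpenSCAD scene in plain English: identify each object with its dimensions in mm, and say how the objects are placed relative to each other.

A is a four-legged stool. The seat is 338×278 mm, 33 mm thick, top at z = 382 mm. It stands on four square legs, each 32×32 mm in cross-section, from z = 0 to the seat underside, each flush with a corner of the seat.

B is an open-topped rectangular box: outside dimensions 292×187×396 mm, with a uniform wall and base thickness of 8 mm. The base is a full 292×187 slab on the floor; four walls sit on top of the base. The front and back walls (the −y and +y sides) span the full width; the two side walls fit between them.

The open box is on top of the stool.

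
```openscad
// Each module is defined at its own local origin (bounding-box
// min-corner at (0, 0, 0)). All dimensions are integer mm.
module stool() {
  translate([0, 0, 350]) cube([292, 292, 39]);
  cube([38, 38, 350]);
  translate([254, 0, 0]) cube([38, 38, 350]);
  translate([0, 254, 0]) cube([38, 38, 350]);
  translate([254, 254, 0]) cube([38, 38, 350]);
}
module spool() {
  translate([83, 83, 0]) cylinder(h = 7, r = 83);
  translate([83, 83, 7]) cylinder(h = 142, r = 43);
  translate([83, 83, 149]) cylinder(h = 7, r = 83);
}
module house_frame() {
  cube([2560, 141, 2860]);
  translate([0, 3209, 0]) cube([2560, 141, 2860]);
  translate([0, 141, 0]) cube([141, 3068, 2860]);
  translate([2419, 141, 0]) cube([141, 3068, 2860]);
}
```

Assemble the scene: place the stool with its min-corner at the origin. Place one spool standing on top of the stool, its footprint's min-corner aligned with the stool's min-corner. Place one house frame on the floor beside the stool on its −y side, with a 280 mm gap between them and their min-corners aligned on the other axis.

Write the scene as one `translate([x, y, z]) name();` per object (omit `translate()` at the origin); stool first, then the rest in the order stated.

stool();
translate([0, 0, 389]) spool();
translate([0, -3630, 0]) house_frame();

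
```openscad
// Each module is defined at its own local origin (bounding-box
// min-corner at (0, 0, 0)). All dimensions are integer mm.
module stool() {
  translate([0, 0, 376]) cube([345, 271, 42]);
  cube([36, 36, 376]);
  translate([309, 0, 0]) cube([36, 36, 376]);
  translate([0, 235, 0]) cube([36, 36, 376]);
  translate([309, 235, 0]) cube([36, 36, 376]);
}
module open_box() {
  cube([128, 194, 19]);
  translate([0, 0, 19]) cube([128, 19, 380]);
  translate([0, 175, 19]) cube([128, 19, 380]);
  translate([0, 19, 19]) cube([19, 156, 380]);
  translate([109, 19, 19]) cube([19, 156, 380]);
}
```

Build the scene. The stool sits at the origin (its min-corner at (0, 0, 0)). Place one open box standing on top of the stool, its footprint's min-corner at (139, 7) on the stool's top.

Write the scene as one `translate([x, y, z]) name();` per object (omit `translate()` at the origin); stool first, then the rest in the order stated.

stool();
translate([139, 7, 418]) open_box();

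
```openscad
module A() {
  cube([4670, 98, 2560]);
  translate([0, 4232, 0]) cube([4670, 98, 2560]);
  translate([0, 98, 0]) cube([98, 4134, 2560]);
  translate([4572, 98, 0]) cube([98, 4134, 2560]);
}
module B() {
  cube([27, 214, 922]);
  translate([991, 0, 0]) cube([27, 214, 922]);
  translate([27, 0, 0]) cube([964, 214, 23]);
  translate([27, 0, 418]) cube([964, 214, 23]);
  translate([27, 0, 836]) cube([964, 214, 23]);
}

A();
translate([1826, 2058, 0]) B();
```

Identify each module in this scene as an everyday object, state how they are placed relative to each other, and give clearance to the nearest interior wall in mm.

A is a house frame. B is a bookshelf. The bookshelf sits inside the house frame, centred. The clearance to the nearest interior wall is 1728 mm.

Clearances: x = 1728, y = 1960; minimum 1728 mm.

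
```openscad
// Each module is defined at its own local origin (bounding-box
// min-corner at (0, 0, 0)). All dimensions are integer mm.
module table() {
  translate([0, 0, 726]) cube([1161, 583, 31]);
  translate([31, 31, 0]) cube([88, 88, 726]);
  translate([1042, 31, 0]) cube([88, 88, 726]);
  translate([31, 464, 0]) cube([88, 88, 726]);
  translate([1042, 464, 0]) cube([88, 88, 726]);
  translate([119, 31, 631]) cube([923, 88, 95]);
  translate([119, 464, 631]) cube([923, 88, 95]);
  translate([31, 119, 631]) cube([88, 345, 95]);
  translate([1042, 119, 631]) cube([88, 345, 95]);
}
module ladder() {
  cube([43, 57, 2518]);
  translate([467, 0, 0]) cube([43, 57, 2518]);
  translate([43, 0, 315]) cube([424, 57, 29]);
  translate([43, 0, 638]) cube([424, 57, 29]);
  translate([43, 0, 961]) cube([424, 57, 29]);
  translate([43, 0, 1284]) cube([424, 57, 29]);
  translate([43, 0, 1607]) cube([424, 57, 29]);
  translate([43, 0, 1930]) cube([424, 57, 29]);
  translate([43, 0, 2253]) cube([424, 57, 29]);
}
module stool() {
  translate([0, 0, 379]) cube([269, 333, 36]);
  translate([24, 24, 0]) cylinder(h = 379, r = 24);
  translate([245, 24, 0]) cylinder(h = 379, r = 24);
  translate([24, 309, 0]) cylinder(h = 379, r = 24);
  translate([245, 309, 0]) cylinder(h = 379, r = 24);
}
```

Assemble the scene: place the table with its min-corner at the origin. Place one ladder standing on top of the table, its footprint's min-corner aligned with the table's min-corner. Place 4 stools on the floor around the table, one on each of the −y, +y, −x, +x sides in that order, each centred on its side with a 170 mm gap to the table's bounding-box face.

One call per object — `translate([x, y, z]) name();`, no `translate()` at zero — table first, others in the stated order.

table();
translate([0, 0, 757]) ladder();
translate([446, -503, 0]) stool();
translate([446, 753, 0]) stool();
translate([-439, 125, 0]) stool();
translate([1331, 125, 0]) stool();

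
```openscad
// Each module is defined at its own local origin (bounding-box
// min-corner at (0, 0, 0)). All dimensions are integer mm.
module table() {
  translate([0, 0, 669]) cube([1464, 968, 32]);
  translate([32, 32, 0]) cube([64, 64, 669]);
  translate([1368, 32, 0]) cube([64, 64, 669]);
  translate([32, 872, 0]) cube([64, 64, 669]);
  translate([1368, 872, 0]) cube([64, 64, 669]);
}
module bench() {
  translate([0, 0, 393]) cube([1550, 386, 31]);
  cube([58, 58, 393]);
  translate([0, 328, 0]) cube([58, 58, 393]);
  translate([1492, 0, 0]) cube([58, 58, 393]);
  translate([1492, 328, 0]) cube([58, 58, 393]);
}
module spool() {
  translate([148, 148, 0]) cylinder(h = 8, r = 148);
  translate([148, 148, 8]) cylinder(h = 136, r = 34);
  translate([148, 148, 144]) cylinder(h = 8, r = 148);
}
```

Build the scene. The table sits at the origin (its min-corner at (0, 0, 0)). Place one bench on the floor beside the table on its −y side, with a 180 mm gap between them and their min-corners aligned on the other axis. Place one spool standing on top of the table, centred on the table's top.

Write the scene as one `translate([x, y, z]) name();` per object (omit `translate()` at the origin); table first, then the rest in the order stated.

table();
translate([0, -566, 0]) bench();
translate([584, 336, 701]) spool();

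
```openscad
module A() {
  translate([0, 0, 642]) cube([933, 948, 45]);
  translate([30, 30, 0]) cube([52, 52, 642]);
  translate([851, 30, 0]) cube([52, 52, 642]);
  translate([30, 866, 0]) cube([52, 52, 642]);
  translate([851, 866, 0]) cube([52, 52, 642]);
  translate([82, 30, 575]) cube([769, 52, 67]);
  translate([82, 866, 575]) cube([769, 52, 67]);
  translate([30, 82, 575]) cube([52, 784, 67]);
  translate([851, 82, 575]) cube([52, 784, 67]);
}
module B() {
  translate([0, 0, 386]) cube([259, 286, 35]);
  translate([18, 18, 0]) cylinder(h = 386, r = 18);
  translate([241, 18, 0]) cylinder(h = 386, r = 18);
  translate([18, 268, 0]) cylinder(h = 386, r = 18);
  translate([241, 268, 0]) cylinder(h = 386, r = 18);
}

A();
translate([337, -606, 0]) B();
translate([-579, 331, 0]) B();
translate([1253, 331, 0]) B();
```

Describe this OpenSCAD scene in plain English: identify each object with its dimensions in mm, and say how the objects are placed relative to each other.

A is a table: top 933 mm (x) × 948 mm (y), 45 mm thick, upper face at z = 687 mm, on four 52×52 mm square legs, each inset 30 mm from the nearest pair of top edges, running from z = 0 to the bottom of the top. Four apron rails, 52 mm thick and 67 mm tall, run between adjacent legs with their top edges flush with the underside of the top and their outer faces flush with the legs' outer faces.

B is a simple wooden stool: a rectangular seat 259 mm (x) by 286 mm (y), 35 mm thick, top face at z = 421 mm, on four round legs, each 36 mm in diameter. The legs rest on z = 0, each leg's axis is inset half a diameter from the nearest pair of seat edges (so the leg's bounding box is flush with the corner).

Three stools sit around the table at the −y, −x, +x sides.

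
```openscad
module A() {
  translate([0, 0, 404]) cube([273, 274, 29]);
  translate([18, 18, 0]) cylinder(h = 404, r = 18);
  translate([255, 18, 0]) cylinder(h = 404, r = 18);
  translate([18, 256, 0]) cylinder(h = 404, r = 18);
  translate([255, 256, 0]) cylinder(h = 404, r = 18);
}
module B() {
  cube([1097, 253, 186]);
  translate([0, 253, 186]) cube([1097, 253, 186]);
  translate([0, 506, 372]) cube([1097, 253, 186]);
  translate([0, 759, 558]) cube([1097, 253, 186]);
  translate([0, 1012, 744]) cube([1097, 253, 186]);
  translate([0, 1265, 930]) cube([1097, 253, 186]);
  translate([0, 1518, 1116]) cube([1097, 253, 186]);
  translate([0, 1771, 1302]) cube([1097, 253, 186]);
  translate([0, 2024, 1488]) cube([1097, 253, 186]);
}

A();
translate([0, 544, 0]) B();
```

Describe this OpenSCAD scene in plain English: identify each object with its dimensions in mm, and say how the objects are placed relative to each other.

A is a simple wooden stool: a rectangular seat 273 mm (x) by 274 mm (y), 29 mm thick, top face at z = 433 mm, on four round legs, each 36 mm in diameter. The legs rest on z = 0, each leg's axis is inset half a diameter from the nearest pair of seat edges (so the leg's bounding box is flush with the corner).

B is a run of 9 identical solid stair steps. Each tread is 1097×253 mm and each step block is 186 mm high. Step 1 rests on the floor; step k is offset from step 1 by (k−1)×253 mm in y and (k−1)×186 mm in z.

The staircase is on the floor beside the stool on its +y side.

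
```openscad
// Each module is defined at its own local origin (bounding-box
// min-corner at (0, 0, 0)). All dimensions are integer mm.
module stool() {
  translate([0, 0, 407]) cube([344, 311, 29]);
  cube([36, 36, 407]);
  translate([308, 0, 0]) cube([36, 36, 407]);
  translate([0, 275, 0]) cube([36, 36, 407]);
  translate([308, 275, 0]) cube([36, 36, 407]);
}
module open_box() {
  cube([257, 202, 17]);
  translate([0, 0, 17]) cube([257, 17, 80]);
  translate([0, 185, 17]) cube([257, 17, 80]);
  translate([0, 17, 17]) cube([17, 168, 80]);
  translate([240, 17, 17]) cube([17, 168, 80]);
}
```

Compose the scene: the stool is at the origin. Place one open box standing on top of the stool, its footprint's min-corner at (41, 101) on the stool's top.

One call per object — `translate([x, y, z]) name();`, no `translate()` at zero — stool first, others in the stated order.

stool();
translate([41, 101, 436]) open_box();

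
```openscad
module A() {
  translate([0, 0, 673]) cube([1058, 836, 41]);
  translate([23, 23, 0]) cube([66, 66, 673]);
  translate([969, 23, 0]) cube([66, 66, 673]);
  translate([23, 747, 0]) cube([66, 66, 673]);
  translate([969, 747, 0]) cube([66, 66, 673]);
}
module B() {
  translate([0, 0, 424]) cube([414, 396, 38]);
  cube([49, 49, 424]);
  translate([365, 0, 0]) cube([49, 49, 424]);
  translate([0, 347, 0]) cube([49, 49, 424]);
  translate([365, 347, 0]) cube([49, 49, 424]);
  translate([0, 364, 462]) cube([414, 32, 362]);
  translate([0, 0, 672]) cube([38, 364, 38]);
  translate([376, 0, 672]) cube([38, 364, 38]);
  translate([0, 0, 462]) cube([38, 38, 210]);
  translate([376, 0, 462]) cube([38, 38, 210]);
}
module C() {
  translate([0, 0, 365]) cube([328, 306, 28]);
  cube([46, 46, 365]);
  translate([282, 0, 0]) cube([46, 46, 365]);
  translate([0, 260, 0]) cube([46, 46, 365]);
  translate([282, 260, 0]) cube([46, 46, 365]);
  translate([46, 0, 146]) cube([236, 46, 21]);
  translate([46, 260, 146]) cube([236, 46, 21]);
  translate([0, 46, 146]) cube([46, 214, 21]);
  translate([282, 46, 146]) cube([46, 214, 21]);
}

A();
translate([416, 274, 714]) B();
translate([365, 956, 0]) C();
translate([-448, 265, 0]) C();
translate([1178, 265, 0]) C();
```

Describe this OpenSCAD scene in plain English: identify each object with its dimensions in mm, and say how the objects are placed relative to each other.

A is a table with a 1058×836 mm rectangular top, 41 mm thick, top surface at z = 714 mm, supported by four 66×66 mm square legs, each inset 23 mm from the nearest pair of top edges, running from the floor.

B is a chair. The seat is a 414×396×38 mm slab with its top at z = 462 mm, on four 49×49 mm corner legs (flush with the seat edges, standing on z = 0). A flat backrest 32 mm thick, 362 mm tall, spans the full seat width and rises from the seat top along its +y edge, rear face flush with the rear of the seat. Two armrests of 38×38 mm section run along each side from the seat's front edge to the front of the backrest, top faces 248 mm above the seat top and outer faces flush with the seat's x-edges; a 38×38 mm post under the front of each armrest stands on the seat at the front corner.

C is a four-legged stool. The seat is 328×306 mm, 28 mm thick, top at z = 393 mm. It stands on four square legs, each 46×46 mm in cross-section, from z = 0 to the seat underside, each flush with a corner of the seat. Four stretchers, 46 mm wide and 21 mm tall, connect adjacent legs with their undersides at z = 146 mm, each running between the inner faces of the legs it joins and aligned with the legs' outer faces on the other axis.

The chair is on top of the table. Three stools sit around the table at the +y, −x, +x sides.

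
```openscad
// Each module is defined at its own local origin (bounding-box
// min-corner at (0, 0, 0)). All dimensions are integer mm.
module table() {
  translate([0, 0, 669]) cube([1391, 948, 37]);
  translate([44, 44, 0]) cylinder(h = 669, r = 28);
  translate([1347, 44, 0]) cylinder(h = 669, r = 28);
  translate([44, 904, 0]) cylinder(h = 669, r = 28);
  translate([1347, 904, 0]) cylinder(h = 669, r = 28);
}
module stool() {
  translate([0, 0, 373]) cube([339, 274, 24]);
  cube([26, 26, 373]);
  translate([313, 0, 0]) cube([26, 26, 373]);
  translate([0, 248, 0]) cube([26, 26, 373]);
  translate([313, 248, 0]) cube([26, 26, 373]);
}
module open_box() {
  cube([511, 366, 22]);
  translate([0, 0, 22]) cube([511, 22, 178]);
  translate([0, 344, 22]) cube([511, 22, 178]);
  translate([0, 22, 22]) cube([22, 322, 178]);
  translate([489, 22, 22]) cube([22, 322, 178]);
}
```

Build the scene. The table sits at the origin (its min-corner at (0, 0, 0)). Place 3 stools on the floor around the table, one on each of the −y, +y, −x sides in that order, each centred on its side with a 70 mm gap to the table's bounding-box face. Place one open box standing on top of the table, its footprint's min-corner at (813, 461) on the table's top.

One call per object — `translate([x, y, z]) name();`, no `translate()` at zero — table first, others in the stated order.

table();
translate([526, -344, 0]) stool();
translate([526, 1018, 0]) stool();
translate([-409, 337, 0]) stool();
translate([813, 461, 706]) open_box();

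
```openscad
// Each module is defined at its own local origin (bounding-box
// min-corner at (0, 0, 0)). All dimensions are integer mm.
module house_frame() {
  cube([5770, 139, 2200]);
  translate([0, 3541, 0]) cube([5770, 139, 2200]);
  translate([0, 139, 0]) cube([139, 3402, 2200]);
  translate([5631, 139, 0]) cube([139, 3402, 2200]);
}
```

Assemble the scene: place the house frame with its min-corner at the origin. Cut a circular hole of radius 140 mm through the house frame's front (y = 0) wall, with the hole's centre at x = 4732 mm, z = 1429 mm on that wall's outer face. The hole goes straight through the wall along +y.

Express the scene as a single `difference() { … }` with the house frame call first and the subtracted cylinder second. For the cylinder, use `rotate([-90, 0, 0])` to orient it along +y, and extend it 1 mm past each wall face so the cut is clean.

difference() {
  house_frame();
  translate([4732, -1, 1429]) rotate([-90, 0, 0]) cylinder(h = 141, r = 140);
}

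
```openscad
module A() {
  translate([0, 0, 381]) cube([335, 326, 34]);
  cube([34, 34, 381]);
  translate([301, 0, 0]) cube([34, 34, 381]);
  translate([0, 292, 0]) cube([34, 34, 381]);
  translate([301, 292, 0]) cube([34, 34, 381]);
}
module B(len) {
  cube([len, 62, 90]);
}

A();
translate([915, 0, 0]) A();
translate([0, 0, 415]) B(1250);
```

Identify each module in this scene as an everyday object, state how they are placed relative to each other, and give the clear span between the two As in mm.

A is a stool. B is a beam. A beam spans the tops of two stools. The clear span between the two stools is 580 mm.

Second stool starts at x = 915; first ends at x = 335; clear span = 915 − 335 = 580 mm.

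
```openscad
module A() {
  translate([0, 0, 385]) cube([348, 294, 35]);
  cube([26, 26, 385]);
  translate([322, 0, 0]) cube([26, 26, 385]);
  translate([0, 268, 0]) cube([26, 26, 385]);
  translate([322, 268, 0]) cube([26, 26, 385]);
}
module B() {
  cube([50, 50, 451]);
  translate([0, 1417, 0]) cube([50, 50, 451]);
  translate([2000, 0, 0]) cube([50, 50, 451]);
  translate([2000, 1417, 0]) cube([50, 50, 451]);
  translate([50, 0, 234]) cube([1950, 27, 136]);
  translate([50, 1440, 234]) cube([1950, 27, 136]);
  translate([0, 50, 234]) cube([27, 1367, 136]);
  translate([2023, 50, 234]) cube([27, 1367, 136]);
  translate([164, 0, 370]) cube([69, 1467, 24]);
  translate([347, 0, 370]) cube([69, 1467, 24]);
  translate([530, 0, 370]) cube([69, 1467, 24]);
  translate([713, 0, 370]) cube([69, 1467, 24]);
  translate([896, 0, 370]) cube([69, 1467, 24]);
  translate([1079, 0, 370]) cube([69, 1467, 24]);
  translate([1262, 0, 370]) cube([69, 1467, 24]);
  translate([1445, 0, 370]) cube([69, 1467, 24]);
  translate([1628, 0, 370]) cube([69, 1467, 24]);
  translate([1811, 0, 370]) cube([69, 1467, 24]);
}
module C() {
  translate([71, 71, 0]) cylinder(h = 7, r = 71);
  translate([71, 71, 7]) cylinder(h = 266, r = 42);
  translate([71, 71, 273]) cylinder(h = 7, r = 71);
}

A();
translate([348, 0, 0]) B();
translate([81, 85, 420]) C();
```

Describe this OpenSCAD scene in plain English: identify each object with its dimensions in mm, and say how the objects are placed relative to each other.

A is a four-legged stool. The seat is a 348×294×35 mm slab whose top surface is at z = 420 mm; four square legs, each 26×26 mm in cross-section, run from the floor (z = 0) to the underside of the seat, each flush with a corner of the seat.

B is a bed frame 2050 mm long (x) by 1467 mm wide (y). Four 50×50 mm corner posts, 451 mm tall, at the corners of the footprint. Four rails of 27 mm thickness and 136 mm height run between adjacent posts with their undersides at z = 234 mm, their outer faces flush with the outside of the frame (the two x-running rails run between the posts' inner faces; the two y-running rails run between the posts' inner faces). 10 slats, each 69 mm wide (x) and 24 mm thick, lie across the top of the two x-running rails, running the full 1467 mm width of the frame in y; the slats are evenly spaced along x between the inner faces of the end posts with equal gaps (rounded down to the nearest mm) at the −x end and between each pair — any rounding remainder accumulates at the +x end.

C is a spool: two coaxial disc flanges of radius 71 mm and thickness 7 mm, joined by a core cylinder of radius 42 mm and height 266 mm. The lower flange rests on z = 0 and the three cylinders share a vertical axis.

The bed frame is against the stool's +x side, with their −y faces flush. The spool is on top of the stool.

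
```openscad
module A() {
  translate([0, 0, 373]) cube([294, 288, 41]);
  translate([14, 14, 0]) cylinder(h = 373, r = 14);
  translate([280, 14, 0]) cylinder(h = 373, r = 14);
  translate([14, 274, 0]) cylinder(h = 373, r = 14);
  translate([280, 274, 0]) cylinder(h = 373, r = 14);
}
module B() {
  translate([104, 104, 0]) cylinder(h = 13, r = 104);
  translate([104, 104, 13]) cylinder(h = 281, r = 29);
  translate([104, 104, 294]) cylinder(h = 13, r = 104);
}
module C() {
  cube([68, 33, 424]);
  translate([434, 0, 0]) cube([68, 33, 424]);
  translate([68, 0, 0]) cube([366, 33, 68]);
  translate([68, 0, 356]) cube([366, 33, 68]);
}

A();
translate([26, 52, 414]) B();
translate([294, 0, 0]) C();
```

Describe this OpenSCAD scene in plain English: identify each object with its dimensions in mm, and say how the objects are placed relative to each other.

A is a simple wooden stool: a rectangular seat 294 mm (x) by 288 mm (y), 41 mm thick, top face at z = 414 mm, on four round legs, each 28 mm in diameter. The legs rest on z = 0, each leg's axis is inset half a diameter from the nearest pair of seat edges (so the leg's bounding box is flush with the corner).

B is a spool: two coaxial disc flanges of radius 104 mm and thickness 13 mm, joined by a core cylinder of radius 29 mm and height 281 mm. The lower flange rests on z = 0 and the three cylinders share a vertical axis.

C is a rectangular picture frame lying in the x–z plane (depth along y). The opening is 366 mm wide (x) by 288 mm tall (z), surrounded by a border 68 mm wide on all four sides. The frame is 33 mm deep and is made of two full-height vertical stiles with two horizontal rails fitted between them.

The spool is on top of the stool. The picture frame is against the stool's +x side, with their −y faces flush.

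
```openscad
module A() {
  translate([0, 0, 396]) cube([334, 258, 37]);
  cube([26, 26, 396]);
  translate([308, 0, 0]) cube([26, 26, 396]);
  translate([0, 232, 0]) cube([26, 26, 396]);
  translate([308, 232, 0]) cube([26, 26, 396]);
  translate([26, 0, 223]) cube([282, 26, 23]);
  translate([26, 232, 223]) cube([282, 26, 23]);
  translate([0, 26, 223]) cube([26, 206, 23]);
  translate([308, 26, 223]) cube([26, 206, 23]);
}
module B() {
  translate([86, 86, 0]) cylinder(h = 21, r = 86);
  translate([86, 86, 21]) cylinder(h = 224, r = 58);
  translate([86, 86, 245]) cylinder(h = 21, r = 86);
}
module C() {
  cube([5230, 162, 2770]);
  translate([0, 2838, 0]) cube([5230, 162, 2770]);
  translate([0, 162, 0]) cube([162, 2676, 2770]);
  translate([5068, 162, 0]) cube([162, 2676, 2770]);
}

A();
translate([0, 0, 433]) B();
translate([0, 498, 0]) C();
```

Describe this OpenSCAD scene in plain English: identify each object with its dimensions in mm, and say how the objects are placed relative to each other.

A is a four-legged stool. The seat is 334×258 mm, 37 mm thick, top at z = 433 mm. It stands on four square legs, each 26×26 mm in cross-section, from z = 0 to the seat underside, each flush with a corner of the seat. Four stretchers, 26 mm wide and 23 mm tall, connect adjacent legs with their undersides at z = 223 mm, each running between the inner faces of the legs it joins and aligned with the legs' outer faces on the other axis.

B is a spool: two coaxial disc flanges of radius 86 mm and thickness 21 mm, joined by a core cylinder of radius 58 mm and height 224 mm. The lower flange rests on z = 0 and the three cylinders share a vertical axis.

C is the wall frame of a small rectangular building: four walls, each 2770 mm tall and 162 mm thick, enclosing a footprint 5230 mm (x) by 3000 mm (y) outside-to-outside, with no floor or roof. The front and back walls (the −y and +y sides) span the full width; the two side walls fit between them.

The spool is on top of the stool. The house frame is on the floor beside the stool on its +y side.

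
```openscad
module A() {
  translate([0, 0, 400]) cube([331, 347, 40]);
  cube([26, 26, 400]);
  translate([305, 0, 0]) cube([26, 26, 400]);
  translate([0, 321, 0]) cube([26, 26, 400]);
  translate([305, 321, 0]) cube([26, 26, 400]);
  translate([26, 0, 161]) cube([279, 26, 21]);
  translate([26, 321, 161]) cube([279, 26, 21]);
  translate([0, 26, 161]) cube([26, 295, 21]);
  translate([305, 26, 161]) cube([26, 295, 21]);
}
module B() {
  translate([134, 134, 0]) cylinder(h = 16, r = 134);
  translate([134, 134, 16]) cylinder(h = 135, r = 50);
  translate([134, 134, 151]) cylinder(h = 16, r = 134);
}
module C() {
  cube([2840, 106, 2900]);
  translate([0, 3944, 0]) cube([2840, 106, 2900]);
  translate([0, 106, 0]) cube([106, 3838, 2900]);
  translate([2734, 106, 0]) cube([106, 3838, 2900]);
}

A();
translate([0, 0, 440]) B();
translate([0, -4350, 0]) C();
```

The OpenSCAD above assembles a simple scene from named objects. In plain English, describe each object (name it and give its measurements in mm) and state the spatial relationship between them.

A is a four-legged stool. The seat is 331×347 mm, 40 mm thick, top at z = 440 mm. It stands on four square legs, each 26×26 mm in cross-section, from z = 0 to the seat underside, each flush with a corner of the seat. Four stretchers, 26 mm wide and 21 mm tall, connect adjacent legs with their undersides at z = 161 mm, each running between the inner faces of the legs it joins and aligned with the legs' outer faces on the other axis.

B is a spool: two coaxial disc flanges of radius 134 mm and thickness 16 mm, joined by a core cylinder of radius 50 mm and height 135 mm. The lower flange rests on z = 0 and the three cylinders share a vertical axis.

C is a box-shaped house frame (walls only): outside footprint 2840×4050 mm, wall height 2900 mm, wall thickness 106 mm. The two y-facing walls run the full x-width; the two x-facing walls fit between the inner faces of the y-facing walls.

The spool is on top of the stool. The house frame is on the floor beside the stool on its −y side.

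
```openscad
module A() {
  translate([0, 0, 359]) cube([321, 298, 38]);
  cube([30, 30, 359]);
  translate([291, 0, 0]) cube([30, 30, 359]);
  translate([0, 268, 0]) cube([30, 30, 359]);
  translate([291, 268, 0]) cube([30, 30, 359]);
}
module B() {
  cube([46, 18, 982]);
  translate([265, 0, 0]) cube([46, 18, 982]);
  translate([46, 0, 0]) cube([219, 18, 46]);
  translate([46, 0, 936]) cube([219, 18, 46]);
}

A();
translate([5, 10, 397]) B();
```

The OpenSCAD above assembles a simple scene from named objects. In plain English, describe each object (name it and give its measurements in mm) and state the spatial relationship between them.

A is a simple wooden stool: a rectangular seat 321 mm (x) by 298 mm (y), 38 mm thick, top face at z = 397 mm, on four square legs, each 30×30 mm in cross-section. The legs rest on z = 0, each flush with a corner of the seat.

B is a rectangular picture frame lying in the x–z plane (depth along y). The opening is 219 mm wide (x) by 890 mm tall (z), surrounded by a border 46 mm wide on all four sides. The frame is 18 mm deep and is made of two full-height vertical stiles with two horizontal rails fitted between them.

The picture frame is on top of the stool.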